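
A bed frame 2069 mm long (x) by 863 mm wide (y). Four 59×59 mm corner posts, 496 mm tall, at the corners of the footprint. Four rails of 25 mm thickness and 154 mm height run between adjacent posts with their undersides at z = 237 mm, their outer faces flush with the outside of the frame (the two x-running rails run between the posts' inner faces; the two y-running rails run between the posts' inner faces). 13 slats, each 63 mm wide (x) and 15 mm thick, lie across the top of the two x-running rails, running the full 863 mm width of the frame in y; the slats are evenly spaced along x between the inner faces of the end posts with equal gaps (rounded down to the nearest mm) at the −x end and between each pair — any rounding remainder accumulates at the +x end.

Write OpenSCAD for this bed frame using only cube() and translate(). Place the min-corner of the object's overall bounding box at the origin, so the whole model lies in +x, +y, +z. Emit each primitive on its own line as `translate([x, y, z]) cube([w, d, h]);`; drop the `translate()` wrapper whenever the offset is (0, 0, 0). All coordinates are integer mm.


cube([59, 59, 496]);
translate([0, 804, 0]) cube([59, 59, 496]);
translate([2010, 0, 0]) cube([59, 59, 496]);
translate([2010, 804, 0]) cube([59, 59, 496]);
translate([59, 0, 237]) cube([1951, 25, 154]);
translate([59, 838, 237]) cube([1951, 25, 154]);
translate([0, 59, 237]) cube([25, 745, 154]);
translate([2044, 59, 237]) cube([25, 745, 154]);
translate([139, 0, 391]) cube([63, 863, 15]);
translate([282, 0, 391]) cube([63, 863, 15]);
translate([425, 0, 391]) cube([63, 863, 15]);
translate([568, 0, 391]) cube([63, 863, 15]);
translate([711, 0, 391]) cube([63, 863, 15]);
translate([854, 0, 391]) cube([63, 863, 15]);
translate([997, 0, 391]) cube([63, 863, 15]);
translate([1140, 0, 391]) cube([63, 863, 15]);
translate([1283, 0, 391]) cube([63, 863, 15]);
translate([1426, 0, 391]) cube([63, 863, 15]);
translate([1569, 0, 391]) cube([63, 863, 15]);
translate([1712, 0, 391]) cube([63, 863, 15]);
translate([1855, 0, 391]) cube([63, 863, 15]);


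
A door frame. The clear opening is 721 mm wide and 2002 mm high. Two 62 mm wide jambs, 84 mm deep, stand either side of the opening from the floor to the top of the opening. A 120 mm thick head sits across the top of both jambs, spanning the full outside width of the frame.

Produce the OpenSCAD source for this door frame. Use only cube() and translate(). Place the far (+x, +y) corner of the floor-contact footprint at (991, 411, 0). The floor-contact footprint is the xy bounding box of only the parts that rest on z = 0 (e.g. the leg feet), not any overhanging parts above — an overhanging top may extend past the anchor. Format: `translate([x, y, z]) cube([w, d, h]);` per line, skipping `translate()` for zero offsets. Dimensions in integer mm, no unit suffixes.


translate([146, 327, 0]) cube([62, 84, 2002]);
translate([929, 327, 0]) cube([62, 84, 2002]);
translate([146, 327, 2002]) cube([845, 84, 120]);


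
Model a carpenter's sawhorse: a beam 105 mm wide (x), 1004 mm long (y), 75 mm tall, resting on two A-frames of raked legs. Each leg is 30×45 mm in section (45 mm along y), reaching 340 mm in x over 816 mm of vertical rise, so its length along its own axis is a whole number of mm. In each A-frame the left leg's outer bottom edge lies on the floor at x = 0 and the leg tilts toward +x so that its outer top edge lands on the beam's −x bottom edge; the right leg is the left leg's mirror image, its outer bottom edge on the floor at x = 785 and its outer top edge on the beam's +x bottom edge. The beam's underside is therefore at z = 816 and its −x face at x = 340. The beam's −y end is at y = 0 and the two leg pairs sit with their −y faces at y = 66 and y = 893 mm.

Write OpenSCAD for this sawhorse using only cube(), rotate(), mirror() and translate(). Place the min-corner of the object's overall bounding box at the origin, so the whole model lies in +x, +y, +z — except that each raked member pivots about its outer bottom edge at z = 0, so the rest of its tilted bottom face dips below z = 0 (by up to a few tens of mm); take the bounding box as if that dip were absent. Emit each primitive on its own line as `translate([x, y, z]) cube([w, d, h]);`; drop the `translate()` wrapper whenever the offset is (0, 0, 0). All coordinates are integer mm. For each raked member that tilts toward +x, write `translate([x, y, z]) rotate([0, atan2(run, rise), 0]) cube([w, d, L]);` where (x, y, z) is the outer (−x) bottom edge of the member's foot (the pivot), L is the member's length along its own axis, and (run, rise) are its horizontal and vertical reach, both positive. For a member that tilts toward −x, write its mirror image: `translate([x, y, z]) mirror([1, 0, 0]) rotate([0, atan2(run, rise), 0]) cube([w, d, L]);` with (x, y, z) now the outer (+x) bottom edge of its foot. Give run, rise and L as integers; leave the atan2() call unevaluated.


translate([340, 0, 816]) cube([105, 1004, 75]);
translate([0, 66, 0]) rotate([0, atan2(340, 816), 0]) cube([30, 45, 884]);
translate([785, 66, 0]) mirror([1, 0, 0]) rotate([0, atan2(340, 816), 0]) cube([30, 45, 884]);
translate([0, 893, 0]) rotate([0, atan2(340, 816), 0]) cube([30, 45, 884]);
translate([785, 893, 0]) mirror([1, 0, 0]) rotate([0, atan2(340, 816), 0]) cube([30, 45, 884]);


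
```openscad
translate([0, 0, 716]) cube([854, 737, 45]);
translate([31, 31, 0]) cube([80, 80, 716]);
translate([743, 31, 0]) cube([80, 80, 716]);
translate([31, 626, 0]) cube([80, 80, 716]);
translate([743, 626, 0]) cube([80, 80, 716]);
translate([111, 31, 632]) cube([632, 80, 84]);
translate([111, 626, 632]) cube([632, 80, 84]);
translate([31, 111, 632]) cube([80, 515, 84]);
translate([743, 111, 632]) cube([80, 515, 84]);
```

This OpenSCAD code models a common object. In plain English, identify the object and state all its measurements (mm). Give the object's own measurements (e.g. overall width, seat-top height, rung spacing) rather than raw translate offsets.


A rectangular dining table. The top is 854×737×45 mm with its upper surface at z = 761 mm. It stands on four 80×80 mm square legs, each inset 31 mm from the nearest pair of top edges, running from the floor to the underside of the top. Four apron rails, 80 mm thick and 84 mm tall, run between adjacent legs with their top edges flush with the underside of the top and their outer faces flush with the legs' outer faces.


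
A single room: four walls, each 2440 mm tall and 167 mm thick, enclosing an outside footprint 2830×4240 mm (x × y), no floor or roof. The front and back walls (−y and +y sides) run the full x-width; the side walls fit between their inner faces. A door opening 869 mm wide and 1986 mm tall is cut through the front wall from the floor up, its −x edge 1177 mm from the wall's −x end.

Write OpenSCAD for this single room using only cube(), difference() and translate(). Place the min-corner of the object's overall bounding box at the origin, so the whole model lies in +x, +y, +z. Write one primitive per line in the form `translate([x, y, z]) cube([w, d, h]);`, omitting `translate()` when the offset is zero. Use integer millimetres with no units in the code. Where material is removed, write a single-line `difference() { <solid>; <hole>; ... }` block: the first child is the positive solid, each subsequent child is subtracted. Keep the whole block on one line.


difference() { cube([2830, 167, 2440]); translate([1177, 0, 0]) cube([869, 167, 1986]); }
translate([0, 4073, 0]) cube([2830, 167, 2440]);
translate([0, 167, 0]) cube([167, 3906, 2440]);
translate([2663, 167, 0]) cube([167, 3906, 2440]);


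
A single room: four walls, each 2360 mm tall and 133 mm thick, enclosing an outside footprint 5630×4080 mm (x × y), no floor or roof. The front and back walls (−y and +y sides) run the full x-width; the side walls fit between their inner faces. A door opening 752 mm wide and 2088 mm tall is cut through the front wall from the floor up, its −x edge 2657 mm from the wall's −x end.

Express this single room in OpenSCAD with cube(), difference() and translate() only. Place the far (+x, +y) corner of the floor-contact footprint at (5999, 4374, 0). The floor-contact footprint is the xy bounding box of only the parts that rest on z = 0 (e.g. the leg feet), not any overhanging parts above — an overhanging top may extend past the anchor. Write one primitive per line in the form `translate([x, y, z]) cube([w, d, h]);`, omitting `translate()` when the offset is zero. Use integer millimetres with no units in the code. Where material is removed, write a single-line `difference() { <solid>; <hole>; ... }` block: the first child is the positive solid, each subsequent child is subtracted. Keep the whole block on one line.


difference() { translate([369, 294, 0]) cube([5630, 133, 2360]); translate([3026, 294, 0]) cube([752, 133, 2088]); }
translate([369, 4241, 0]) cube([5630, 133, 2360]);
translate([369, 427, 0]) cube([133, 3814, 2360]);
translate([5866, 427, 0]) cube([133, 3814, 2360]);


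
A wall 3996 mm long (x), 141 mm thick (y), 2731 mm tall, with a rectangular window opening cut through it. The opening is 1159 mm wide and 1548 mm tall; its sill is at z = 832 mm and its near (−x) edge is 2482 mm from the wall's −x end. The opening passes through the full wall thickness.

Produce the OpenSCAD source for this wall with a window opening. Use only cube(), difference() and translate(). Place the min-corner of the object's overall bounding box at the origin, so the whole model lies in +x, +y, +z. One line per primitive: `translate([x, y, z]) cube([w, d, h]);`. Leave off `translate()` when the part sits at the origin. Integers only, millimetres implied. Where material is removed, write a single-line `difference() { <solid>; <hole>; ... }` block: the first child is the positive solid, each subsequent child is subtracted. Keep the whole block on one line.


difference() { cube([3996, 141, 2731]); translate([2482, 0, 832]) cube([1159, 141, 1548]); }


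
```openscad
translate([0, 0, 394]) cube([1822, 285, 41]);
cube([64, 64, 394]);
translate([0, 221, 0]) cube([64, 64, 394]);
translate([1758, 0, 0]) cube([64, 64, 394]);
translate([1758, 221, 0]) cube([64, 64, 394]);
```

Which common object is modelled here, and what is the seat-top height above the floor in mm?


A bench. The seat-top height is 435 mm.

A long slab on four corner posts — a bench. The slab sits at z = 394 with thickness 41, so the top is 394 + 41 = 435 mm.


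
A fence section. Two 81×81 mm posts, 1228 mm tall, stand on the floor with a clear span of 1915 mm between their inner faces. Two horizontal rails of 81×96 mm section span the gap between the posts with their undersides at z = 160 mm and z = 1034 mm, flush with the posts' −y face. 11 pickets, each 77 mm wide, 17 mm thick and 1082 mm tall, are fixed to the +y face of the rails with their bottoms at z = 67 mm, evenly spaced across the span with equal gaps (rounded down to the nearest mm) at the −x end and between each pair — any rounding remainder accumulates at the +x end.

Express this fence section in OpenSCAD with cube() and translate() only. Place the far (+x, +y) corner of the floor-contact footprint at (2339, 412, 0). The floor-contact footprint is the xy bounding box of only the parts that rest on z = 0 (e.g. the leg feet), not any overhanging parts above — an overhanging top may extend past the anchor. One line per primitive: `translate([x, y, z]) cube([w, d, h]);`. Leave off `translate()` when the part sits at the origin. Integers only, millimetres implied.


translate([262, 331, 0]) cube([81, 81, 1228]);
translate([2258, 331, 0]) cube([81, 81, 1228]);
translate([343, 331, 160]) cube([1915, 81, 96]);
translate([343, 331, 1034]) cube([1915, 81, 96]);
translate([432, 412, 67]) cube([77, 17, 1082]);
translate([598, 412, 67]) cube([77, 17, 1082]);
translate([764, 412, 67]) cube([77, 17, 1082]);
translate([930, 412, 67]) cube([77, 17, 1082]);
translate([1096, 412, 67]) cube([77, 17, 1082]);
translate([1262, 412, 67]) cube([77, 17, 1082]);
translate([1428, 412, 67]) cube([77, 17, 1082]);
translate([1594, 412, 67]) cube([77, 17, 1082]);
translate([1760, 412, 67]) cube([77, 17, 1082]);
translate([1926, 412, 67]) cube([77, 17, 1082]);
translate([2092, 412, 67]) cube([77, 17, 1082]);


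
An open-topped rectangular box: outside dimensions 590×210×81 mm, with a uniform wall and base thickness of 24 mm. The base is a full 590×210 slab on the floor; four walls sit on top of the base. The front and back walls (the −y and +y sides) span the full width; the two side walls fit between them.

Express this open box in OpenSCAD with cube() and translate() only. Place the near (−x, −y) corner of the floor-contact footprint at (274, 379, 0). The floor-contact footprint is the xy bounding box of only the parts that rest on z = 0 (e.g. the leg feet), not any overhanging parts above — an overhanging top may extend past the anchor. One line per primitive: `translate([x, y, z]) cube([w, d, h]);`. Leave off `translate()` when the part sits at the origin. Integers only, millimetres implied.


translate([274, 379, 0]) cube([590, 210, 24]);
translate([274, 379, 24]) cube([590, 24, 57]);
translate([274, 565, 24]) cube([590, 24, 57]);
translate([274, 403, 24]) cube([24, 162, 57]);
translate([840, 403, 24]) cube([24, 162, 57]);


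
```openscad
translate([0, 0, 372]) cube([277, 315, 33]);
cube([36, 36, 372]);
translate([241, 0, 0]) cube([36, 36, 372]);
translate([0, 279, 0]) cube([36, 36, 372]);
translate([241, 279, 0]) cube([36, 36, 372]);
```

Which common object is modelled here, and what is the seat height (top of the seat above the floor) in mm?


A stool. The seat height is 405 mm.

A 277×315×33 slab at z = 372 on four corner posts — a stool. The seat top is 372 + 33 = 405 mm.


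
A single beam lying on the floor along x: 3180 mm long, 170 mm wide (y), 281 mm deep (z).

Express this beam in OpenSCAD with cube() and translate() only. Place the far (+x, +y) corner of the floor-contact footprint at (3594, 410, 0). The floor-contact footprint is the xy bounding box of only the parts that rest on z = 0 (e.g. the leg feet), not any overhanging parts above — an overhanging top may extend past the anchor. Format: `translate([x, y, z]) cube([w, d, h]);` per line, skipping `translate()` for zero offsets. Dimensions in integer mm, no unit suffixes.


translate([414, 240, 0]) cube([3180, 170, 281]);


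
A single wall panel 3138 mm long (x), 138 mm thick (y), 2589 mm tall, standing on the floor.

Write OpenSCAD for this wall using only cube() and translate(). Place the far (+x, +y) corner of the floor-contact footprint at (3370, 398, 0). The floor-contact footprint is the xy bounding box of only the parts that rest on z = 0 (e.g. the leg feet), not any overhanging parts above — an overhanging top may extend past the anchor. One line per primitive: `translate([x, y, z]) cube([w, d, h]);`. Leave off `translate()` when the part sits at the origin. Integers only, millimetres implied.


translate([232, 260, 0]) cube([3138, 138, 2589]);


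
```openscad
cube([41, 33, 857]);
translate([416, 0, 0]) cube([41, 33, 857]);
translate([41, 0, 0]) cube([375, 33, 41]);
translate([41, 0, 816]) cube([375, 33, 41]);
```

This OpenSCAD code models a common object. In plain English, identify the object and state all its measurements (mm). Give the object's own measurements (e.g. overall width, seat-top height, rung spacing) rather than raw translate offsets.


A rectangular picture frame lying in the x–z plane (depth along y). The opening is 375 mm wide (x) by 775 mm tall (z), surrounded by a border 41 mm wide on all four sides. The frame is 33 mm deep and is made of two full-height vertical stiles with two horizontal rails fitted between them.


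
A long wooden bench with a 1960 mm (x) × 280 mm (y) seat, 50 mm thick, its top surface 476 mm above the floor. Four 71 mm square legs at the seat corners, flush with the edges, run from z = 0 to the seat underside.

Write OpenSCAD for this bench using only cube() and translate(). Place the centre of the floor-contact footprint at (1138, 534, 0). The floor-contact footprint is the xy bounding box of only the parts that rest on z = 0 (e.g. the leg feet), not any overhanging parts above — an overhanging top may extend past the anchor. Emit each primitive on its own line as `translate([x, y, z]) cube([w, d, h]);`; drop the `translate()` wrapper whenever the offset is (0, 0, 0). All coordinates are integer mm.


translate([158, 394, 426]) cube([1960, 280, 50]);
translate([158, 394, 0]) cube([71, 71, 426]);
translate([158, 603, 0]) cube([71, 71, 426]);
translate([2047, 394, 0]) cube([71, 71, 426]);
translate([2047, 603, 0]) cube([71, 71, 426]);


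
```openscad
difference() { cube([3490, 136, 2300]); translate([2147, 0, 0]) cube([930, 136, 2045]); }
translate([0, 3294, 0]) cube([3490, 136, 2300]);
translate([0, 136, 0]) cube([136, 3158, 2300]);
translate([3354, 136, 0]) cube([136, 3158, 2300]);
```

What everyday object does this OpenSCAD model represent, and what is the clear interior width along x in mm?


A single room. The interior width is 3218 mm.

Four walls enclosing a rectangle with a door in the front wall — a room. Outside width 3490 minus two 136 mm walls gives 3218 mm.


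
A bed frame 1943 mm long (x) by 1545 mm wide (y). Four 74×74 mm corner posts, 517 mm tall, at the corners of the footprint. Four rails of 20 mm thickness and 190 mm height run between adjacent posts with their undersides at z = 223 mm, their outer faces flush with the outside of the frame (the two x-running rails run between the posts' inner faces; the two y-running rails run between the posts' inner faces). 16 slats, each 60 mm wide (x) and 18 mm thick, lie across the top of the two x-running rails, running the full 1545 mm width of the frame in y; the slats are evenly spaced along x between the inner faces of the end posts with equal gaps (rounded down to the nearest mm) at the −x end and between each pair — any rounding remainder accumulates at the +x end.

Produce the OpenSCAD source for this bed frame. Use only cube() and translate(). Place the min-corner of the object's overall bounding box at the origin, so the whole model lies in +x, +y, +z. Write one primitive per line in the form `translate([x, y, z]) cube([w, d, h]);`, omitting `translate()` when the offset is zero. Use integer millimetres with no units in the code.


cube([74, 74, 517]);
translate([0, 1471, 0]) cube([74, 74, 517]);
translate([1869, 0, 0]) cube([74, 74, 517]);
translate([1869, 1471, 0]) cube([74, 74, 517]);
translate([74, 0, 223]) cube([1795, 20, 190]);
translate([74, 1525, 223]) cube([1795, 20, 190]);
translate([0, 74, 223]) cube([20, 1397, 190]);
translate([1923, 74, 223]) cube([20, 1397, 190]);
translate([123, 0, 413]) cube([60, 1545, 18]);
translate([232, 0, 413]) cube([60, 1545, 18]);
translate([341, 0, 413]) cube([60, 1545, 18]);
translate([450, 0, 413]) cube([60, 1545, 18]);
translate([559, 0, 413]) cube([60, 1545, 18]);
translate([668, 0, 413]) cube([60, 1545, 18]);
translate([777, 0, 413]) cube([60, 1545, 18]);
translate([886, 0, 413]) cube([60, 1545, 18]);
translate([995, 0, 413]) cube([60, 1545, 18]);
translate([1104, 0, 413]) cube([60, 1545, 18]);
translate([1213, 0, 413]) cube([60, 1545, 18]);
translate([1322, 0, 413]) cube([60, 1545, 18]);
translate([1431, 0, 413]) cube([60, 1545, 18]);
translate([1540, 0, 413]) cube([60, 1545, 18]);
translate([1649, 0, 413]) cube([60, 1545, 18]);
translate([1758, 0, 413]) cube([60, 1545, 18]);


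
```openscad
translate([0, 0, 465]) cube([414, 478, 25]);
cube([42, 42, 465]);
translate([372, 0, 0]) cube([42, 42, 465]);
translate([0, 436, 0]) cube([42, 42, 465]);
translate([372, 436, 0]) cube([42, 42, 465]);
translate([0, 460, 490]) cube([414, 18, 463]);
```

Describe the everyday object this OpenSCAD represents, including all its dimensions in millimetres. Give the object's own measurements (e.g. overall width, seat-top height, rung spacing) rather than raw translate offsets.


A chair. The seat is a 414×478×25 mm slab with its top at z = 490 mm, on four 42×42 mm corner legs (flush with the seat edges, standing on z = 0). A flat backrest 18 mm thick, 463 mm tall, spans the full seat width and rises from the seat top along its +y edge, rear face flush with the rear of the seat.


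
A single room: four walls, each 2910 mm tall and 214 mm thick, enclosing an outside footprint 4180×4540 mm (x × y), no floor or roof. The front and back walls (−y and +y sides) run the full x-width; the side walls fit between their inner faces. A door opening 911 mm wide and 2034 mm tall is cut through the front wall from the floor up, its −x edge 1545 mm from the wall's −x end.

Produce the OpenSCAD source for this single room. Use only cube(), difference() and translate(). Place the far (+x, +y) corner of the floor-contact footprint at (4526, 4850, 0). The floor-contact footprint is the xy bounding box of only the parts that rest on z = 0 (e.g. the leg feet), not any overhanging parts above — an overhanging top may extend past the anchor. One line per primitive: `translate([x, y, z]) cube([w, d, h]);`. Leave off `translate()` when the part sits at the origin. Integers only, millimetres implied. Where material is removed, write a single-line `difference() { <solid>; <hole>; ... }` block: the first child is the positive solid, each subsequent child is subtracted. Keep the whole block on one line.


difference() { translate([346, 310, 0]) cube([4180, 214, 2910]); translate([1891, 310, 0]) cube([911, 214, 2034]); }
translate([346, 4636, 0]) cube([4180, 214, 2910]);
translate([346, 524, 0]) cube([214, 4112, 2910]);
translate([4312, 524, 0]) cube([214, 4112, 2910]);


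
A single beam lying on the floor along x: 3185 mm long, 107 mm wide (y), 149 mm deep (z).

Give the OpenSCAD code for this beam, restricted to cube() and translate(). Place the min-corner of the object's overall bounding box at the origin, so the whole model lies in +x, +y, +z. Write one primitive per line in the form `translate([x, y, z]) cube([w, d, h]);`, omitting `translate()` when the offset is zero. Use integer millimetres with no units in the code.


cube([3185, 107, 149]);


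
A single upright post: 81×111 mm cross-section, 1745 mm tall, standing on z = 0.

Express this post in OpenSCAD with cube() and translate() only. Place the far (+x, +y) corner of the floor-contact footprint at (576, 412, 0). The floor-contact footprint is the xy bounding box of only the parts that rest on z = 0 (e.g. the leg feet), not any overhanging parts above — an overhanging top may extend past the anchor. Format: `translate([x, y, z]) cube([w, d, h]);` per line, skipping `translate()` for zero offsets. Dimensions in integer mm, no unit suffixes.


translate([495, 301, 0]) cube([81, 111, 1745]);


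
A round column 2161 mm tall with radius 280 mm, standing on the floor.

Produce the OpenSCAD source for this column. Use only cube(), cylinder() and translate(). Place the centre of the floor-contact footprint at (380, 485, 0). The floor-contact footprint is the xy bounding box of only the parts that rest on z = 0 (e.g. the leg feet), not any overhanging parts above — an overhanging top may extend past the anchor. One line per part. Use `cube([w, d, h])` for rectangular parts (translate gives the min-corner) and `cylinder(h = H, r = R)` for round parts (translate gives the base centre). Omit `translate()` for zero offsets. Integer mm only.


translate([380, 485, 0]) cylinder(h = 2161, r = 280);


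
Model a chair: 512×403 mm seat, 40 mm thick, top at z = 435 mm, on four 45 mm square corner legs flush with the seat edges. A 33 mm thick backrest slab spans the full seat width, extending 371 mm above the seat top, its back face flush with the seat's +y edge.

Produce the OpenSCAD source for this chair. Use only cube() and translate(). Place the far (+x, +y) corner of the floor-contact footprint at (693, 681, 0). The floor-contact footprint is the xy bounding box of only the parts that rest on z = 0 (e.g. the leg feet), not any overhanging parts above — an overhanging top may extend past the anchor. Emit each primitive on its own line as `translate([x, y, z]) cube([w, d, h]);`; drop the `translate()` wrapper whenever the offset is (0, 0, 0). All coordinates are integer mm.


translate([181, 278, 395]) cube([512, 403, 40]);
translate([181, 278, 0]) cube([45, 45, 395]);
translate([648, 278, 0]) cube([45, 45, 395]);
translate([181, 636, 0]) cube([45, 45, 395]);
translate([648, 636, 0]) cube([45, 45, 395]);
translate([181, 648, 435]) cube([512, 33, 371]);


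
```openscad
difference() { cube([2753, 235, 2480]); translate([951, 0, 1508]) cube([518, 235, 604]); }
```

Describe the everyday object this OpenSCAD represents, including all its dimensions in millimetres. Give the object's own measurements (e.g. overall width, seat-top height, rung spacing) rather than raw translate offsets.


A wall 2753 mm long (x), 235 mm thick (y), 2480 mm tall, with a rectangular window opening cut through it. The opening is 518 mm wide and 604 mm tall; its sill is at z = 1508 mm and its near (−x) edge is 951 mm from the wall's −x end. The opening passes through the full wall thickness.


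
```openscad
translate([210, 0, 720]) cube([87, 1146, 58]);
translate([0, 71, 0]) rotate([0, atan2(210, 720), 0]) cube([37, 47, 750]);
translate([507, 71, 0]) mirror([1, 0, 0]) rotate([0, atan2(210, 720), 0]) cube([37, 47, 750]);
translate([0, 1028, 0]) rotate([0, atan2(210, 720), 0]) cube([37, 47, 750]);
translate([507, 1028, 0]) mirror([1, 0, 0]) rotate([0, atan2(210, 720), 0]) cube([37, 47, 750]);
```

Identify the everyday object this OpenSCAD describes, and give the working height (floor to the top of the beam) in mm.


A sawhorse. The overall height is 778 mm.

A beam across two mirrored pairs of raked legs — a sawhorse. The beam's underside is at z = 720 (matching the legs' vertical rise in atan2(210, 720)) and the beam is 58 mm tall, so its top is at 720 + 58 = 778 mm. The raked legs top out at the beam's underside, so that is the highest point.


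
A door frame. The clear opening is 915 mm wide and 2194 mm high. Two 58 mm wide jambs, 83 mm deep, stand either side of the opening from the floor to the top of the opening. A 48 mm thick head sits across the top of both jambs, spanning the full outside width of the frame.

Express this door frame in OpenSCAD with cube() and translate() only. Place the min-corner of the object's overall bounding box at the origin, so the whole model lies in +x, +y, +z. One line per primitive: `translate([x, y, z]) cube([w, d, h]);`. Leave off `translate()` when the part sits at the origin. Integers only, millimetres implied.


cube([58, 83, 2194]);
translate([973, 0, 0]) cube([58, 83, 2194]);
translate([0, 0, 2194]) cube([1031, 83, 48]);


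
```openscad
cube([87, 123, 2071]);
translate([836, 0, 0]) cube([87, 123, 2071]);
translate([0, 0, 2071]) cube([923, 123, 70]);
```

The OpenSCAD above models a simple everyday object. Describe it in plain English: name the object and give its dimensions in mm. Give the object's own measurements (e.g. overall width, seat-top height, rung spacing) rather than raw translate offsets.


A door frame. The clear opening is 749 mm wide and 2071 mm high. Two 87 mm wide jambs, 123 mm deep, stand either side of the opening from the floor to the top of the opening. A 70 mm thick head sits across the top of both jambs, spanning the full outside width of the frame.


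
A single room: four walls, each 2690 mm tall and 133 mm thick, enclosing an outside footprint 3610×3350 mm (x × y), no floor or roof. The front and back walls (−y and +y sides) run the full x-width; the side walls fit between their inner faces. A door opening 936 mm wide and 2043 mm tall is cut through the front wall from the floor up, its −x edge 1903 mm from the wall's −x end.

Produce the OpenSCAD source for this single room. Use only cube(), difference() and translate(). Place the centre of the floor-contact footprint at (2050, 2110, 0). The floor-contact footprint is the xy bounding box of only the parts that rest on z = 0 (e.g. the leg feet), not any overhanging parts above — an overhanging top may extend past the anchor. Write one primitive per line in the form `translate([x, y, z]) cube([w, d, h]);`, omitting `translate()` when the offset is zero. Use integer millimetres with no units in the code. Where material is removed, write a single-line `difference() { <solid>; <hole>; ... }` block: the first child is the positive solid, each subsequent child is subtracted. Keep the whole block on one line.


difference() { translate([245, 435, 0]) cube([3610, 133, 2690]); translate([2148, 435, 0]) cube([936, 133, 2043]); }
translate([245, 3652, 0]) cube([3610, 133, 2690]);
translate([245, 568, 0]) cube([133, 3084, 2690]);
translate([3722, 568, 0]) cube([133, 3084, 2690]);


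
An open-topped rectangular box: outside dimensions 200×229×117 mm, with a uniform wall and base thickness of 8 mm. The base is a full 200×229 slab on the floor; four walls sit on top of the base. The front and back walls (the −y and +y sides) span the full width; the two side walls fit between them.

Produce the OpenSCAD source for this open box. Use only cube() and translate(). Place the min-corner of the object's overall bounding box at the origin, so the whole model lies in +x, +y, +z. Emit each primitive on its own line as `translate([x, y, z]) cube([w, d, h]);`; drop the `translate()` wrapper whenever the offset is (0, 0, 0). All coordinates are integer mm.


cube([200, 229, 8]);
translate([0, 0, 8]) cube([200, 8, 109]);
translate([0, 221, 8]) cube([200, 8, 109]);
translate([0, 8, 8]) cube([8, 213, 109]);
translate([192, 8, 8]) cube([8, 213, 109]);


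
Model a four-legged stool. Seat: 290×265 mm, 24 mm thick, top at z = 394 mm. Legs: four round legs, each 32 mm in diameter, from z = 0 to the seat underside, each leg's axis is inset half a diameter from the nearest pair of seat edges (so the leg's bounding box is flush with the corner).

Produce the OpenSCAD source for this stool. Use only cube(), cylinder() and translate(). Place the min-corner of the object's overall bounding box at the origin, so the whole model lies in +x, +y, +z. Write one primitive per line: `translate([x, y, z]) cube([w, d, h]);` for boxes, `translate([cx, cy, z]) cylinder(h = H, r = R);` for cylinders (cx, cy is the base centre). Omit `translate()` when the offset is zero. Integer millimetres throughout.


// leg_h = 394 - 24 = 370
translate([0, 0, 370]) cube([290, 265, 24]);
translate([16, 16, 0]) cylinder(h = 370, r = 16);
translate([274, 16, 0]) cylinder(h = 370, r = 16);
translate([16, 249, 0]) cylinder(h = 370, r = 16);
translate([274, 249, 0]) cylinder(h = 370, r = 16);


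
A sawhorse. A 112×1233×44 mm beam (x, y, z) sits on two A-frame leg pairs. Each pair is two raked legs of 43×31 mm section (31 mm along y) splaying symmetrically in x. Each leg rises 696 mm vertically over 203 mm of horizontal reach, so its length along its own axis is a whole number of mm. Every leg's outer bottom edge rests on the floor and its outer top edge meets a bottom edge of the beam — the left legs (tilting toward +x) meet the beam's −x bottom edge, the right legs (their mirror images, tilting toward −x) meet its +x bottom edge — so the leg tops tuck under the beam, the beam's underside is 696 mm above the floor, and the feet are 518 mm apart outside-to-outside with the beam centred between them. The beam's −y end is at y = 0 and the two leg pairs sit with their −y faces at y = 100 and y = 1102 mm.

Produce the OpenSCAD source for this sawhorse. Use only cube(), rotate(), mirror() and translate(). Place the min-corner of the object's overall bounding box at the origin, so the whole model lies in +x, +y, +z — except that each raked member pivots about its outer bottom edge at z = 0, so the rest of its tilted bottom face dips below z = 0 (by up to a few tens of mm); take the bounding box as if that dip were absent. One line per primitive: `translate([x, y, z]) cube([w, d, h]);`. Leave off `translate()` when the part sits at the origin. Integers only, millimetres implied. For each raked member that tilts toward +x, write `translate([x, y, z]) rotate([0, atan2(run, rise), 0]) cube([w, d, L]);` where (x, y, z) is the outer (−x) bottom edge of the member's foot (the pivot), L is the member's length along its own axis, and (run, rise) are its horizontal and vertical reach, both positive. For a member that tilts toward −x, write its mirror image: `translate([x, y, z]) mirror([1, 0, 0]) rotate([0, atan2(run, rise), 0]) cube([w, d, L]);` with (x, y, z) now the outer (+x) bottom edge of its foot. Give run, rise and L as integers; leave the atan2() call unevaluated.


// leg length = √(203² + 696²) = 725
// right-leg outer foot x = 2·203 + 112 = 518
// beam min-corner = (203, 0, 696)
translate([203, 0, 696]) cube([112, 1233, 44]);
translate([0, 100, 0]) rotate([0, atan2(203, 696), 0]) cube([43, 31, 725]);
translate([518, 100, 0]) mirror([1, 0, 0]) rotate([0, atan2(203, 696), 0]) cube([43, 31, 725]);
translate([0, 1102, 0]) rotate([0, atan2(203, 696), 0]) cube([43, 31, 725]);
translate([518, 1102, 0]) mirror([1, 0, 0]) rotate([0, atan2(203, 696), 0]) cube([43, 31, 725]);


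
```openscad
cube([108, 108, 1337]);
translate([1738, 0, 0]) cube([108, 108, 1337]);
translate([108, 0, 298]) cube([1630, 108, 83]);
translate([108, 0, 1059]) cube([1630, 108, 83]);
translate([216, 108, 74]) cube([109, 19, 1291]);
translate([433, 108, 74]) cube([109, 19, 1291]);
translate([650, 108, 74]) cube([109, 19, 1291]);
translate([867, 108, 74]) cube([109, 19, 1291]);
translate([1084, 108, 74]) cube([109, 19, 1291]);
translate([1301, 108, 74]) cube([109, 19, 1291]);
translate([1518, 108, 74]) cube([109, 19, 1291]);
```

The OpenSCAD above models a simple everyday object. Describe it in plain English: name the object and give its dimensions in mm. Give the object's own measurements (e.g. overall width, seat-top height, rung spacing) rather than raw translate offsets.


A fence section. Two 108×108 mm posts, 1337 mm tall, stand on the floor with a clear span of 1630 mm between their inner faces. Two horizontal rails of 108×83 mm section span the gap between the posts with their undersides at z = 298 mm and z = 1059 mm, flush with the posts' −y face. 7 pickets, each 109 mm wide, 19 mm thick and 1291 mm tall, are fixed to the +y face of the rails with their bottoms at z = 74 mm, spaced across the span with a 108 mm gap after the −x post and between neighbouring pickets, with 111 mm left before the +x post.


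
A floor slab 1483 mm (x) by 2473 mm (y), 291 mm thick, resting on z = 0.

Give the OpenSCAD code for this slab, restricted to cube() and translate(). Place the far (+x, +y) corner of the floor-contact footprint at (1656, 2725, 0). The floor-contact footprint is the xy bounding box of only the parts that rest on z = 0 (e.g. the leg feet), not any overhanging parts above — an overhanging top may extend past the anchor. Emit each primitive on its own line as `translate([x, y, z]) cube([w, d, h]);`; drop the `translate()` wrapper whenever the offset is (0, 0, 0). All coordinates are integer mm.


translate([173, 252, 0]) cube([1483, 2473, 291]);


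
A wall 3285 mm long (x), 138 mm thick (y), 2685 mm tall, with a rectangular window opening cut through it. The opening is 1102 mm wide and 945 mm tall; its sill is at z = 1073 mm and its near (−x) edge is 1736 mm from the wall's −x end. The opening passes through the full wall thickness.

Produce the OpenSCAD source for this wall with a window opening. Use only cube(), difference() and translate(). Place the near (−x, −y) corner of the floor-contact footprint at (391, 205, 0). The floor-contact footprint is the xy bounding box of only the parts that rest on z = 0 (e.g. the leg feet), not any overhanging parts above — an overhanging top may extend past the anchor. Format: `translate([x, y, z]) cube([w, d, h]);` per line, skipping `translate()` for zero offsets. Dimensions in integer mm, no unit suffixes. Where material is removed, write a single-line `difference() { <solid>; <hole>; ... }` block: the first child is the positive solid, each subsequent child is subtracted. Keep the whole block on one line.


difference() { translate([391, 205, 0]) cube([3285, 138, 2685]); translate([2127, 205, 1073]) cube([1102, 138, 945]); }


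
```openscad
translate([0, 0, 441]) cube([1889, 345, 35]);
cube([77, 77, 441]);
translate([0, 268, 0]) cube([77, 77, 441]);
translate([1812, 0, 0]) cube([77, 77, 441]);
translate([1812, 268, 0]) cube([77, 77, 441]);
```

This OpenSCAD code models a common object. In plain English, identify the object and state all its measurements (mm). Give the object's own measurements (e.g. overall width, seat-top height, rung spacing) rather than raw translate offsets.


A long wooden bench with a 1889 mm (x) × 345 mm (y) seat, 35 mm thick, its top surface 476 mm above the floor. Four 77 mm square legs at the seat corners, flush with the edges, run from z = 0 to the seat underside.


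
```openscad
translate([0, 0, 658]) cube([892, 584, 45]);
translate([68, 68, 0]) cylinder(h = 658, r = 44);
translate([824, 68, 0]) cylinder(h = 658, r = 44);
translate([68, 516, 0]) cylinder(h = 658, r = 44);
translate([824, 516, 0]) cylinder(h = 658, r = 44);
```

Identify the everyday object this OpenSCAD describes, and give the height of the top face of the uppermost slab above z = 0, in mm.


A table. The table height is 703 mm.

A 892×584×45 slab sits at z = 658 on four Ø88 mm round legs — a table. The top surface is at 658 + 45 = 703 mm.


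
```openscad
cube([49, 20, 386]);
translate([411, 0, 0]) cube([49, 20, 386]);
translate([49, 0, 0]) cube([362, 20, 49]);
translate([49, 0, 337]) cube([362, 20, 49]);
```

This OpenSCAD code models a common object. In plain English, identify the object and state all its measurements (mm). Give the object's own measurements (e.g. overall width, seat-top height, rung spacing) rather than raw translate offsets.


A rectangular picture frame lying in the x–z plane (depth along y). The opening is 362 mm wide (x) by 288 mm tall (z), surrounded by a border 49 mm wide on all four sides. The frame is 20 mm deep and is made of two full-height vertical stiles with two horizontal rails fitted between them.


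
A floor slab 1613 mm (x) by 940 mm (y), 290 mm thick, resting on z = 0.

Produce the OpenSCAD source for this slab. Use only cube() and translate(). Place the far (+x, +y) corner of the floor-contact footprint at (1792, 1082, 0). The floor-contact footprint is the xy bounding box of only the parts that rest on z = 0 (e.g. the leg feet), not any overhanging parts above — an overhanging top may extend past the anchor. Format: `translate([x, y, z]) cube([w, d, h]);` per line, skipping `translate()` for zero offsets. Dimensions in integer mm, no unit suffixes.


translate([179, 142, 0]) cube([1613, 940, 290]);


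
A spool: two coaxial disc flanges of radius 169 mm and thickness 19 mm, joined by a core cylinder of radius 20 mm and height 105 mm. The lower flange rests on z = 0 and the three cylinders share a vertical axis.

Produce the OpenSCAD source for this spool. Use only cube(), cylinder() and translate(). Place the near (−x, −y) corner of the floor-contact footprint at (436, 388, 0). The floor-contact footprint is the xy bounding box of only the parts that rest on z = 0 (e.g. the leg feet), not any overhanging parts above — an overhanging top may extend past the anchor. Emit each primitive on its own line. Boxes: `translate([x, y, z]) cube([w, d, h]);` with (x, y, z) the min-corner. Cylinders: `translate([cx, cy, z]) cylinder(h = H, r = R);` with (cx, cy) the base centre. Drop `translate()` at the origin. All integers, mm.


translate([605, 557, 0]) cylinder(h = 19, r = 169);
translate([605, 557, 19]) cylinder(h = 105, r = 20);
translate([605, 557, 124]) cylinder(h = 19, r = 169);


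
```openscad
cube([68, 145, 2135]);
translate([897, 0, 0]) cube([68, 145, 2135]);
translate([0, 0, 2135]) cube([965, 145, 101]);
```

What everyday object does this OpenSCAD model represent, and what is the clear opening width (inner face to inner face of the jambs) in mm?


A door frame. The clear opening width is 829 mm.

Two 2135 mm tall posts with a header on top — a door frame. The left jamb is 68 mm wide at x = 0; the right jamb starts at x = 897. The clear opening is 897 − 68 = 829 mm.
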